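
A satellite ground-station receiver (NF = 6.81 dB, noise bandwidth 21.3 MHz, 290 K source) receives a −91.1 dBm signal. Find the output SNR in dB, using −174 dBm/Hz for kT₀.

Noise floor: N = −174 + 10 log₁₀(B) + NF
10 log₁₀(2.13×10⁷) = 73.28 dB
N = −174 + 73.28 + 6.81 = −93.91 dBm
SNR = P_sig − N = −91.1 − (−93.91) = 2.81 dB → 2.8 dB

2.8 dB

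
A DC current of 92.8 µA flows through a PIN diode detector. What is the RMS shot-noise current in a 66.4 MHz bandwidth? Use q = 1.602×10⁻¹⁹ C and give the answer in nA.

44.4 nA

I_n = √(2qI·B)
2qI·B = 2 × 1.602×10⁻¹⁹ × 9.28×10⁻⁵ × 6.64×10⁷ = 1.97×10⁻¹⁵ A²
I_n = √(1.97×10⁻¹⁵) = 4.44×10⁻⁸ A = 44.4 nA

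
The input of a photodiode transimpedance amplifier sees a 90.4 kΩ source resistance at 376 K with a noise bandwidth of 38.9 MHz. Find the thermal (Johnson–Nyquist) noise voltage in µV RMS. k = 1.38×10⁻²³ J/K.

V_n = √(4kTRB)
4kTRB = 4 × 1.38×10⁻²³ × 376 × 9.04×10⁴ × 3.89×10⁷ = 7.30×10⁻⁸ V²
V_n = √(7.30×10⁻⁸) = 2.70×10⁻⁴ V = 270 µV

270 µV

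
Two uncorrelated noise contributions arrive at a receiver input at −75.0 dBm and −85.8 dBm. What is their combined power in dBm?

Convert to linear, add, convert back:
P₁ = 3.16×10⁻¹¹ W, P₂ = 2.63×10⁻¹² W
P_tot = 3.43×10⁻¹¹ W → 10 log₁₀(P_tot / 10⁻³) = −74.7 dBm

−74.7 dBm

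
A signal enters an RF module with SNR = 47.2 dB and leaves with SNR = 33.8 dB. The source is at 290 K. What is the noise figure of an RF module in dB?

13.4 dB

NF (dB) = SNR_in(dB) − SNR_out(dB) when the source is at T₀
NF = 47.2 − 33.8 = 13.4 dB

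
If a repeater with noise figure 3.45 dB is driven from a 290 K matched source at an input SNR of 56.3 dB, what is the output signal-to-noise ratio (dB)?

52.85 dB

By definition F = SNR_in/SNR_out, so in dB: SNR_out = SNR_in − NF
SNR_out = 56.3 − 3.45 = 52.85 dB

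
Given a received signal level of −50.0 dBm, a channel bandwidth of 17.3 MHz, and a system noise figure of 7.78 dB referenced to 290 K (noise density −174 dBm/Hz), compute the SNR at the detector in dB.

43.8 dB

Noise floor: N = −174 + 10 log₁₀(B) + NF
10 log₁₀(1.73×10⁷) = 72.38 dB
N = −174 + 72.38 + 7.78 = −93.84 dBm
SNR = P_sig − N = −50.0 − (−93.84) = 43.84 dB → 43.8 dB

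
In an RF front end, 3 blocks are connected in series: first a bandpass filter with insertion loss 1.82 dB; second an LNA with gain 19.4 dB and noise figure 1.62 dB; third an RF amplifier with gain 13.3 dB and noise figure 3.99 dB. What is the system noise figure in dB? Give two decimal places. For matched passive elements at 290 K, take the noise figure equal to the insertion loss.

Convert to linear (a loss of L dB is a gain of −L dB): F_i = 10^(NF_i/10), G_i = 10^(G_i,dB/10)
  Stage 1: F_1 = 10^(1.82/10) = 1.521, G_1 = 10^(−1.82/10) = 0.6577
  Stage 2: F_2 = 10^(1.62/10) = 1.452, G_2 = 10^(19.4/10) = 87.10
  Stage 3: F_3 = 10^(3.99/10) = 2.506, G_3 = 10^(13.3/10) = 21.38
Friis cascade:
  F = 1.521 + (1.452 − 1)/0.6577 + (2.506 − 1)/57.28 = 2.234
NF = 10 log₁₀(2.234) = 3.49 dB

3.49 dB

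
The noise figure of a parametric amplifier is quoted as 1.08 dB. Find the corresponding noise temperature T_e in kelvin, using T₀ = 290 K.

F = 10^(1.08/10) = 1.28233
T_e = (F − 1)·T₀ = (1.28233 − 1) × 290 = 81.9 K

81.9 K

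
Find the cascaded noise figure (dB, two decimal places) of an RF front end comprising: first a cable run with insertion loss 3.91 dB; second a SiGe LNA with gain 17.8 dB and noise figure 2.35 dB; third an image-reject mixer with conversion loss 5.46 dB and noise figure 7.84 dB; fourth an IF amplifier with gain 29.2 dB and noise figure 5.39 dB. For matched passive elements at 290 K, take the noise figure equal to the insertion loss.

Convert to linear (a loss of L dB is a gain of −L dB): F_i = 10^(NF_i/10), G_i = 10^(G_i,dB/10)
  Stage 1: F_1 = 10^(3.91/10) = 2.460, G_1 = 10^(−3.91/10) = 0.4064
  Stage 2: F_2 = 10^(2.35/10) = 1.718, G_2 = 10^(17.8/10) = 60.26
  Stage 3: F_3 = 10^(7.84/10) = 6.081, G_3 = 10^(−5.46/10) = 0.2844
  Stage 4: F_4 = 10^(5.39/10) = 3.459, G_4 = 10^(29.2/10) = 831.8
Friis cascade:
  F = 2.460 + (1.718 − 1)/0.4064 + (6.081 − 1)/24.49 + (3.459 − 1)/6.966 = 4.787
NF = 10 log₁₀(4.787) = 6.80 dB

6.80 dB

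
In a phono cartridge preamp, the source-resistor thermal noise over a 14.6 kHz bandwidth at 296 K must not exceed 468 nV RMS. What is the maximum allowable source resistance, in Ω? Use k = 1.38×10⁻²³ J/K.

918 Ω

Johnson–Nyquist: V_n = √(4kTRB) ⇒ R = V_n² / (4kTB)
4kTB = 4 × 1.38×10⁻²³ × 296 × 1.46×10⁴ = 2.39×10⁻¹⁶
R = (4.68×10⁻⁷)² / 2.39×10⁻¹⁶ = 9.18×10² Ω = 918 Ω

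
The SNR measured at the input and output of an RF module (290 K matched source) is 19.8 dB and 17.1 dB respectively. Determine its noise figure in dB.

NF (dB) = SNR_in(dB) − SNR_out(dB) when the source is at T₀
NF = 19.8 − 17.1 = 2.7 dB

2.7 dB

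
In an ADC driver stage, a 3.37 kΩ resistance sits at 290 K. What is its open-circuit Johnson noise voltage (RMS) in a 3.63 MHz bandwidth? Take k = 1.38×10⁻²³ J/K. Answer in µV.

14.0 µV

V_n = √(4kTRB)
4kTRB = 4 × 1.38×10⁻²³ × 290 × 3.37×10³ × 3.63×10⁶ = 1.96×10⁻¹⁰ V²
V_n = √(1.96×10⁻¹⁰) = 1.40×10⁻⁵ V = 14.0 µV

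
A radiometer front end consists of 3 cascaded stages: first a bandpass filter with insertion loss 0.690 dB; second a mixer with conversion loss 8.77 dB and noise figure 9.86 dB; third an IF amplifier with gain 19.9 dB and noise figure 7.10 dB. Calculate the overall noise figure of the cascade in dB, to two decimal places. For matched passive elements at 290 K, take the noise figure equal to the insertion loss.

16.80 dB

Convert to linear (a loss of L dB is a gain of −L dB): F_i = 10^(NF_i/10), G_i = 10^(G_i,dB/10)
  Stage 1: F_1 = 10^(0.690/10) = 1.172, G_1 = 10^(−0.690/10) = 0.8531
  Stage 2: F_2 = 10^(9.86/10) = 9.683, G_2 = 10^(−8.77/10) = 0.1327
  Stage 3: F_3 = 10^(7.10/10) = 5.129, G_3 = 10^(19.9/10) = 97.72
Friis cascade:
  F = 1.172 + (9.683 − 1)/0.8531 + (5.129 − 1)/0.1132 = 47.81
NF = 10 log₁₀(47.81) = 16.80 dB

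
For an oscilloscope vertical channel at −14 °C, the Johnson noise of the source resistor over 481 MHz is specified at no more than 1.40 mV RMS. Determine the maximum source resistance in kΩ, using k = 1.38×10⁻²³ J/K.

T = −14 °C + 273.15 = 259.15 K
Johnson–Nyquist: V_n = √(4kTRB) ⇒ R = V_n² / (4kTB)
4kTB = 4 × 1.38×10⁻²³ × 259.15 × 4.81×10⁸ = 6.88×10⁻¹²
R = (1.40×10⁻³)² / 6.88×10⁻¹² = 2.85×10⁵ Ω = 285 kΩ

285 kΩ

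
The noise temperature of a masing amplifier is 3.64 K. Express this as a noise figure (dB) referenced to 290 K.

F = 1 + T_e/T₀ = 1 + 3.64/290 = 1.01255
NF = 10 log₁₀(1.01255) = 0.054 dB

0.054 dB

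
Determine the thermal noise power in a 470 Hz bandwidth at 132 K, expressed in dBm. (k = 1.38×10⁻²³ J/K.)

P_n = kTB = 1.38×10⁻²³ × 132 × 4.70×10² = 8.56×10⁻¹⁹ W
In dBm: 10 log₁₀(8.56×10⁻¹⁹ / 10⁻³) = −150.7 dBm

−150.7 dBm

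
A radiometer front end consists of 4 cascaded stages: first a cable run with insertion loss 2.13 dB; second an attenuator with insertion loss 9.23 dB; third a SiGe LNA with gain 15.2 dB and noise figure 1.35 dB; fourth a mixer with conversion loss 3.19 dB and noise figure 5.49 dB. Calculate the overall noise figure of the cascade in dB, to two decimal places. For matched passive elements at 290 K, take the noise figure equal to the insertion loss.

Convert to linear (a loss of L dB is a gain of −L dB): F_i = 10^(NF_i/10), G_i = 10^(G_i,dB/10)
  Stage 1: F_1 = 10^(2.13/10) = 1.633, G_1 = 10^(−2.13/10) = 0.6124
  Stage 2: F_2 = 10^(9.23/10) = 8.375, G_2 = 10^(−9.23/10) = 0.1194
  Stage 3: F_3 = 10^(1.35/10) = 1.365, G_3 = 10^(15.2/10) = 33.11
  Stage 4: F_4 = 10^(5.49/10) = 3.540, G_4 = 10^(−3.19/10) = 0.4797
Friis cascade:
  F = 1.633 + (8.375 − 1)/0.6124 + (1.365 − 1)/0.07311 + (3.540 − 1)/2.421 = 19.71
NF = 10 log₁₀(19.71) = 12.95 dB

12.95 dB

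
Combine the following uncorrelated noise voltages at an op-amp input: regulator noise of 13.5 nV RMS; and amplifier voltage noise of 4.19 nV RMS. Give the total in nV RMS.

Uncorrelated sources add in power (mean-square): V_tot = √(ΣV_i²)
V_tot = √[(1.35×10⁻⁸)² + (4.19×10⁻⁹)²] = 1.41×10⁻⁸ V = 14.1 nV

14.1 nV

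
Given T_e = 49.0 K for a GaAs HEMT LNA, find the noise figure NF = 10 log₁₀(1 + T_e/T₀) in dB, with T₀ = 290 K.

0.678 dB

F = 1 + T_e/T₀ = 1 + 49.0/290 = 1.16897
NF = 10 log₁₀(1.16897) = 0.678 dB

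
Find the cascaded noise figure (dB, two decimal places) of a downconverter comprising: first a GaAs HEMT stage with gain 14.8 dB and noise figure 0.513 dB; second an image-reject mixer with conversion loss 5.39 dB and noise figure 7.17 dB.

Convert to linear (a loss of L dB is a gain of −L dB): F_i = 10^(NF_i/10), G_i = 10^(G_i,dB/10)
  Stage 1: F_1 = 10^(0.513/10) = 1.125, G_1 = 10^(14.8/10) = 30.20
  Stage 2: F_2 = 10^(7.17/10) = 5.212, G_2 = 10^(−5.39/10) = 0.2891
Friis cascade:
  F = 1.125 + (5.212 − 1)/30.20 = 1.265
NF = 10 log₁₀(1.265) = 1.02 dB

1.02 dB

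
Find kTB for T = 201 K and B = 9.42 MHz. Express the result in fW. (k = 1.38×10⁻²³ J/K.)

26.1 fW

P_n = kTB = 1.38×10⁻²³ × 201 × 9.42×10⁶ = 2.61×10⁻¹⁴ W = 26.1 fW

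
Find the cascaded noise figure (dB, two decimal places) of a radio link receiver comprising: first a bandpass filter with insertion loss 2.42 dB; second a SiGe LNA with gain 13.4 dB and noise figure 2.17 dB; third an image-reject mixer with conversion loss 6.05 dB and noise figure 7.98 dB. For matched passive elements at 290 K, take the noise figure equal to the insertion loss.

Convert to linear (a loss of L dB is a gain of −L dB): F_i = 10^(NF_i/10), G_i = 10^(G_i,dB/10)
  Stage 1: F_1 = 10^(2.42/10) = 1.746, G_1 = 10^(−2.42/10) = 0.5728
  Stage 2: F_2 = 10^(2.17/10) = 1.648, G_2 = 10^(13.4/10) = 21.88
  Stage 3: F_3 = 10^(7.98/10) = 6.281, G_3 = 10^(−6.05/10) = 0.2483
Friis cascade:
  F = 1.746 + (1.648 − 1)/0.5728 + (6.281 − 1)/12.53 = 3.299
NF = 10 log₁₀(3.299) = 5.18 dB

5.18 dB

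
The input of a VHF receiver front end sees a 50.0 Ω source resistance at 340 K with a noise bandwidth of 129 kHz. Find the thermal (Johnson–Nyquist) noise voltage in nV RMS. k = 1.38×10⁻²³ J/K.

348 nV

V_n = √(4kTRB)
4kTRB = 4 × 1.38×10⁻²³ × 340 × 5.00×10¹ × 1.29×10⁵ = 1.21×10⁻¹³ V²
V_n = √(1.21×10⁻¹³) = 3.48×10⁻⁷ V = 348 nV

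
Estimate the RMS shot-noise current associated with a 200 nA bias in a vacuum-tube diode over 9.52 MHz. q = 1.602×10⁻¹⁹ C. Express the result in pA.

I_n = √(2qI·B)
2qI·B = 2 × 1.602×10⁻¹⁹ × 2.00×10⁻⁷ × 9.52×10⁶ = 6.10×10⁻¹⁹ A²
I_n = √(6.10×10⁻¹⁹) = 7.81×10⁻¹⁰ A = 781 pA

781 pA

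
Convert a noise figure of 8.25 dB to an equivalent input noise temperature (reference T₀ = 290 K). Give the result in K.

1648 K

F = 10^(8.25/10) = 6.68344
T_e = (F − 1)·T₀ = (6.68344 − 1) × 290 = 1648 K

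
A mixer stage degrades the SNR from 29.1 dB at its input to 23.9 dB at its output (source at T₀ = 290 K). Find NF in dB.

NF (dB) = SNR_in(dB) − SNR_out(dB) when the source is at T₀
NF = 29.1 − 23.9 = 5.2 dB

5.2 dB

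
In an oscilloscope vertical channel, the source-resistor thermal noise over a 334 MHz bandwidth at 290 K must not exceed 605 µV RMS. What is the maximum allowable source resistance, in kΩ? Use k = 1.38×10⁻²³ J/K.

Johnson–Nyquist: V_n = √(4kTRB) ⇒ R = V_n² / (4kTB)
4kTB = 4 × 1.38×10⁻²³ × 290 × 3.34×10⁸ = 5.35×10⁻¹²
R = (6.05×10⁻⁴)² / 5.35×10⁻¹² = 6.85×10⁴ Ω = 68.5 kΩ

68.5 kΩ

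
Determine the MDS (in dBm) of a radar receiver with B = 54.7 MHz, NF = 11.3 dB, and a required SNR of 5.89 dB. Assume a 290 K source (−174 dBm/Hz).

Sensitivity = −174 + 10 log₁₀(B) + NF + SNR_min
= −174 + 77.38 + 11.3 + 5.89
= −79.43 dBm → −79.4 dBm

−79.4 dBm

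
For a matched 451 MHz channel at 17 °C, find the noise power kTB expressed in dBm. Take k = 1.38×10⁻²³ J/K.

−87.4 dBm

T = 17 °C + 273.15 = 290.15 K
P_n = kTB = 1.38×10⁻²³ × 290.15 × 4.51×10⁸ = 1.81×10⁻¹² W
In dBm: 10 log₁₀(1.81×10⁻¹² / 10⁻³) = −87.4 dBm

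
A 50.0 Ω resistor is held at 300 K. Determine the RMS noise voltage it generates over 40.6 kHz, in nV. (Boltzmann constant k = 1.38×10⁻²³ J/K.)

V_n = √(4kTRB)
4kTRB = 4 × 1.38×10⁻²³ × 300 × 5.00×10¹ × 4.06×10⁴ = 3.36×10⁻¹⁴ V²
V_n = √(3.36×10⁻¹⁴) = 1.83×10⁻⁷ V = 183 nV

183 nV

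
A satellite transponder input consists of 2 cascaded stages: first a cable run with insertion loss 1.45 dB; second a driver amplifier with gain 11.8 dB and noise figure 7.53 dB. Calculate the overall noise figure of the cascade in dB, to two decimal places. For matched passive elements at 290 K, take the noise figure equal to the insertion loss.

8.98 dB

Convert to linear (a loss of L dB is a gain of −L dB): F_i = 10^(NF_i/10), G_i = 10^(G_i,dB/10)
  Stage 1: F_1 = 10^(1.45/10) = 1.396, G_1 = 10^(−1.45/10) = 0.7161
  Stage 2: F_2 = 10^(7.53/10) = 5.662, G_2 = 10^(11.8/10) = 15.14
Friis cascade:
  F = 1.396 + (5.662 − 1)/0.7161 = 7.907
NF = 10 log₁₀(7.907) = 8.98 dB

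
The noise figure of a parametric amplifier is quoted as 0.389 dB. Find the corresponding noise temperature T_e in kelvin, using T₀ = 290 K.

F = 10^(0.389/10) = 1.0937
T_e = (F − 1)·T₀ = (1.0937 − 1) × 290 = 27.2 K

27.2 K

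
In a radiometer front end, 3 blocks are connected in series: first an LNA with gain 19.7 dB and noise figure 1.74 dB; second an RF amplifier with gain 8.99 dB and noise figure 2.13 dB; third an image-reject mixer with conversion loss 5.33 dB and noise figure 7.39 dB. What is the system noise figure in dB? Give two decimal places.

1.78 dB

Convert to linear (a loss of L dB is a gain of −L dB): F_i = 10^(NF_i/10), G_i = 10^(G_i,dB/10)
  Stage 1: F_1 = 10^(1.74/10) = 1.493, G_1 = 10^(19.7/10) = 93.33
  Stage 2: F_2 = 10^(2.13/10) = 1.633, G_2 = 10^(8.99/10) = 7.925
  Stage 3: F_3 = 10^(7.39/10) = 5.483, G_3 = 10^(−5.33/10) = 0.2931
Friis cascade:
  F = 1.493 + (1.633 − 1)/93.33 + (5.483 − 1)/739.6 = 1.506
NF = 10 log₁₀(1.506) = 1.78 dB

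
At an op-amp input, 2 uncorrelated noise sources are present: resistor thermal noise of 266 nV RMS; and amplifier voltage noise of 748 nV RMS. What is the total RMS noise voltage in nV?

Uncorrelated sources add in power (mean-square): V_tot = √(ΣV_i²)
V_tot = √[(2.66×10⁻⁷)² + (7.48×10⁻⁷)²] = 7.94×10⁻⁷ V = 794 nV

794 nV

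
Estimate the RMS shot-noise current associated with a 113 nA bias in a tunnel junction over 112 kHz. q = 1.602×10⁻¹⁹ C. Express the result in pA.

I_n = √(2qI·B)
2qI·B = 2 × 1.602×10⁻¹⁹ × 1.13×10⁻⁷ × 1.12×10⁵ = 4.05×10⁻²¹ A²
I_n = √(4.05×10⁻²¹) = 6.37×10⁻¹¹ A = 63.7 pA

63.7 pA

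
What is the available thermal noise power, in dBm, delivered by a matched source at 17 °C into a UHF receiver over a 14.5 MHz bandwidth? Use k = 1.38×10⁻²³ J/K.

T = 17 °C + 273.15 = 290.15 K
P_n = kTB = 1.38×10⁻²³ × 290.15 × 1.45×10⁷ = 5.81×10⁻¹⁴ W
In dBm: 10 log₁₀(5.81×10⁻¹⁴ / 10⁻³) = −102.4 dBm

−102.4 dBm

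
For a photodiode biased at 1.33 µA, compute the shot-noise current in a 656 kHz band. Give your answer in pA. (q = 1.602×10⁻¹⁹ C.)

I_n = √(2qI·B)
2qI·B = 2 × 1.602×10⁻¹⁹ × 1.33×10⁻⁶ × 6.56×10⁵ = 2.80×10⁻¹⁹ A²
I_n = √(2.80×10⁻¹⁹) = 5.29×10⁻¹⁰ A = 529 pA

529 pA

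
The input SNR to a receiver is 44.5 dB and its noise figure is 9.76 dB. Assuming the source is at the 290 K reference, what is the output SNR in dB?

34.74 dB

By definition F = SNR_in/SNR_out, so in dB: SNR_out = SNR_in − NF
SNR_out = 44.5 − 9.76 = 34.74 dB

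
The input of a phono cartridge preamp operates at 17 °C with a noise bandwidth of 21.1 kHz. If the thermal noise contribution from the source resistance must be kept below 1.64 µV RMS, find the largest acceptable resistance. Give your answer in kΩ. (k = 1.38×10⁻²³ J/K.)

7.96 kΩ

T = 17 °C + 273.15 = 290.15 K
Johnson–Nyquist: V_n = √(4kTRB) ⇒ R = V_n² / (4kTB)
4kTB = 4 × 1.38×10⁻²³ × 290.15 × 2.11×10⁴ = 3.38×10⁻¹⁶
R = (1.64×10⁻⁶)² / 3.38×10⁻¹⁶ = 7.96×10³ Ω = 7.96 kΩ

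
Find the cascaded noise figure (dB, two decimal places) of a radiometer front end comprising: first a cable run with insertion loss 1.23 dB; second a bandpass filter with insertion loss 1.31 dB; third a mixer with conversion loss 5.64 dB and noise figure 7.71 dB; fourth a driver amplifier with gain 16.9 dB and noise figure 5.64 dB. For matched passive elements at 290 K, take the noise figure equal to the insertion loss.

14.49 dB

Convert to linear (a loss of L dB is a gain of −L dB): F_i = 10^(NF_i/10), G_i = 10^(G_i,dB/10)
  Stage 1: F_1 = 10^(1.23/10) = 1.327, G_1 = 10^(−1.23/10) = 0.7534
  Stage 2: F_2 = 10^(1.31/10) = 1.352, G_2 = 10^(−1.31/10) = 0.7396
  Stage 3: F_3 = 10^(7.71/10) = 5.902, G_3 = 10^(−5.64/10) = 0.2729
  Stage 4: F_4 = 10^(5.64/10) = 3.664, G_4 = 10^(16.9/10) = 48.98
Friis cascade:
  F = 1.327 + (1.352 − 1)/0.7534 + (5.902 − 1)/0.5572 + (3.664 − 1)/0.1521 = 28.12
NF = 10 log₁₀(28.12) = 14.49 dB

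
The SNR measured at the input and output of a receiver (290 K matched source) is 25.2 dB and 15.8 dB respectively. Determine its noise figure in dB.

9.4 dB

NF (dB) = SNR_in(dB) − SNR_out(dB) when the source is at T₀
NF = 25.2 − 15.8 = 9.4 dB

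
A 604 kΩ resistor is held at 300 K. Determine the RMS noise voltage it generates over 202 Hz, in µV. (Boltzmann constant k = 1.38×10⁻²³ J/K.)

V_n = √(4kTRB)
4kTRB = 4 × 1.38×10⁻²³ × 300 × 6.04×10⁵ × 2.02×10² = 2.02×10⁻¹² V²
V_n = √(2.02×10⁻¹²) = 1.42×10⁻⁶ V = 1.42 µV

1.42 µV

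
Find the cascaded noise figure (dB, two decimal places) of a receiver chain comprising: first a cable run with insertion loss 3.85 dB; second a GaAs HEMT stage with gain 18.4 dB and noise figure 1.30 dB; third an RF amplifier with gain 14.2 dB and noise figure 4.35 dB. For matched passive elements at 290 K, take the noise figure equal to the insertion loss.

5.23 dB

Convert to linear (a loss of L dB is a gain of −L dB): F_i = 10^(NF_i/10), G_i = 10^(G_i,dB/10)
  Stage 1: F_1 = 10^(3.85/10) = 2.427, G_1 = 10^(−3.85/10) = 0.4121
  Stage 2: F_2 = 10^(1.30/10) = 1.349, G_2 = 10^(18.4/10) = 69.18
  Stage 3: F_3 = 10^(4.35/10) = 2.723, G_3 = 10^(14.2/10) = 26.30
Friis cascade:
  F = 2.427 + (1.349 − 1)/0.4121 + (2.723 − 1)/28.51 = 3.334
NF = 10 log₁₀(3.334) = 5.23 dB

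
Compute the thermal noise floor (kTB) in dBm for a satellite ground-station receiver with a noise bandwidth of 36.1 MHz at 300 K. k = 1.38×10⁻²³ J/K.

P_n = kTB = 1.38×10⁻²³ × 300 × 3.61×10⁷ = 1.49×10⁻¹³ W
In dBm: 10 log₁₀(1.49×10⁻¹³ / 10⁻³) = −98.3 dBm

−98.3 dBm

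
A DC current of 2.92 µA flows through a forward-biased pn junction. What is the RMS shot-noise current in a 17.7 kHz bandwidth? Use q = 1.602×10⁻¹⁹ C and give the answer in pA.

I_n = √(2qI·B)
2qI·B = 2 × 1.602×10⁻¹⁹ × 2.92×10⁻⁶ × 1.77×10⁴ = 1.66×10⁻²⁰ A²
I_n = √(1.66×10⁻²⁰) = 1.29×10⁻¹⁰ A = 129 pA

129 pA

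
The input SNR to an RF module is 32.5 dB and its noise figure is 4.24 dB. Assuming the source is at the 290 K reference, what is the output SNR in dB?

By definition F = SNR_in/SNR_out, so in dB: SNR_out = SNR_in − NF
SNR_out = 32.5 − 4.24 = 28.26 dB

28.26 dB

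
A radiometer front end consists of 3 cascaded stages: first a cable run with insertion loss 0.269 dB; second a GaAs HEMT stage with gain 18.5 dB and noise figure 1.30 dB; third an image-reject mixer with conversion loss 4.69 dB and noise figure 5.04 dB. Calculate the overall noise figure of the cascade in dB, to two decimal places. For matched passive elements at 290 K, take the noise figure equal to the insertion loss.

Convert to linear (a loss of L dB is a gain of −L dB): F_i = 10^(NF_i/10), G_i = 10^(G_i,dB/10)
  Stage 1: F_1 = 10^(0.269/10) = 1.064, G_1 = 10^(−0.269/10) = 0.9399
  Stage 2: F_2 = 10^(1.30/10) = 1.349, G_2 = 10^(18.5/10) = 70.79
  Stage 3: F_3 = 10^(5.04/10) = 3.192, G_3 = 10^(−4.69/10) = 0.3396
Friis cascade:
  F = 1.064 + (1.349 − 1)/0.9399 + (3.192 − 1)/66.54 = 1.468
NF = 10 log₁₀(1.468) = 1.67 dB

1.67 dB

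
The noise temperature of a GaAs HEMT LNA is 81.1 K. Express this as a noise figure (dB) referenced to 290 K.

1.07 dB

F = 1 + T_e/T₀ = 1 + 81.1/290 = 1.27966
NF = 10 log₁₀(1.27966) = 1.07 dB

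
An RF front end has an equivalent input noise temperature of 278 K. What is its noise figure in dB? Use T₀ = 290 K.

F = 1 + T_e/T₀ = 1 + 278/290 = 1.95862
NF = 10 log₁₀(1.95862) = 2.92 dB

2.92 dB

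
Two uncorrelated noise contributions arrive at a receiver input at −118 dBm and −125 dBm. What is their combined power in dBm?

−117.2 dBm

Convert to linear, add, convert back:
P₁ = 1.58×10⁻¹⁵ W, P₂ = 3.16×10⁻¹⁶ W
P_tot = 1.90×10⁻¹⁵ W → 10 log₁₀(P_tot / 10⁻³) = −117.2 dBm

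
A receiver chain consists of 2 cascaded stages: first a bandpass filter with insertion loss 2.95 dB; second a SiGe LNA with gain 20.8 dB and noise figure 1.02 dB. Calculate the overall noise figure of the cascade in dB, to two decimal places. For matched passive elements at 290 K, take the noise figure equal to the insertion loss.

3.97 dB

Convert to linear (a loss of L dB is a gain of −L dB): F_i = 10^(NF_i/10), G_i = 10^(G_i,dB/10)
  Stage 1: F_1 = 10^(2.95/10) = 1.972, G_1 = 10^(−2.95/10) = 0.5070
  Stage 2: F_2 = 10^(1.02/10) = 1.265, G_2 = 10^(20.8/10) = 120.2
Friis cascade:
  F = 1.972 + (1.265 − 1)/0.5070 = 2.495
NF = 10 log₁₀(2.495) = 3.97 dB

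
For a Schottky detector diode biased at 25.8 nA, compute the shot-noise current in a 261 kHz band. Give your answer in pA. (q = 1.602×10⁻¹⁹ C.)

46.4 pA

I_n = √(2qI·B)
2qI·B = 2 × 1.602×10⁻¹⁹ × 2.58×10⁻⁸ × 2.61×10⁵ = 2.16×10⁻²¹ A²
I_n = √(2.16×10⁻²¹) = 4.64×10⁻¹¹ A = 46.4 pA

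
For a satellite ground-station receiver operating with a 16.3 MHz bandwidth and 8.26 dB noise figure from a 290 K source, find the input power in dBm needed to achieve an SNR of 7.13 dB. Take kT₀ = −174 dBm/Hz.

Sensitivity = −174 + 10 log₁₀(B) + NF + SNR_min
= −174 + 72.12 + 8.26 + 7.13
= −86.49 dBm → −86.5 dBm

−86.5 dBm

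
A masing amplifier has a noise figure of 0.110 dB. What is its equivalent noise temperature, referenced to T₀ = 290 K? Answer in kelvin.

7.44 K

F = 10^(0.110/10) = 1.02565
T_e = (F − 1)·T₀ = (1.02565 − 1) × 290 = 7.44 K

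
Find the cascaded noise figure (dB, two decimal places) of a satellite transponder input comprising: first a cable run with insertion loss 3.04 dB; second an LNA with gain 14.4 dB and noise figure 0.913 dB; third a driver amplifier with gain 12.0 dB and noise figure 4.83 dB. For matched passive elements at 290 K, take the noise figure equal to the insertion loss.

Convert to linear (a loss of L dB is a gain of −L dB): F_i = 10^(NF_i/10), G_i = 10^(G_i,dB/10)
  Stage 1: F_1 = 10^(3.04/10) = 2.014, G_1 = 10^(−3.04/10) = 0.4966
  Stage 2: F_2 = 10^(0.913/10) = 1.234, G_2 = 10^(14.4/10) = 27.54
  Stage 3: F_3 = 10^(4.83/10) = 3.041, G_3 = 10^(12.0/10) = 15.85
Friis cascade:
  F = 2.014 + (1.234 − 1)/0.4966 + (3.041 − 1)/13.68 = 2.634
NF = 10 log₁₀(2.634) = 4.21 dB

4.21 dB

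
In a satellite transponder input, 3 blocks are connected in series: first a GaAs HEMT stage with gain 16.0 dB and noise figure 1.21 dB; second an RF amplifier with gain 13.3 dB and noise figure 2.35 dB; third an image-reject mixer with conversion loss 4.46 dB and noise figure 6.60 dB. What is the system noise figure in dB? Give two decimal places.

1.28 dB

Convert to linear (a loss of L dB is a gain of −L dB): F_i = 10^(NF_i/10), G_i = 10^(G_i,dB/10)
  Stage 1: F_1 = 10^(1.21/10) = 1.321, G_1 = 10^(16.0/10) = 39.81
  Stage 2: F_2 = 10^(2.35/10) = 1.718, G_2 = 10^(13.3/10) = 21.38
  Stage 3: F_3 = 10^(6.60/10) = 4.571, G_3 = 10^(−4.46/10) = 0.3581
Friis cascade:
  F = 1.321 + (1.718 − 1)/39.81 + (4.571 − 1)/851.1 = 1.344
NF = 10 log₁₀(1.344) = 1.28 dB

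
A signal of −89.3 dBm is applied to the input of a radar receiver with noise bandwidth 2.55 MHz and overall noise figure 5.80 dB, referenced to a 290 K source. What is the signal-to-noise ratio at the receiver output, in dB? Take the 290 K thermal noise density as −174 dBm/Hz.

Noise floor: N = −174 + 10 log₁₀(B) + NF
10 log₁₀(2.55×10⁶) = 64.07 dB
N = −174 + 64.07 + 5.80 = −104.13 dBm
SNR = P_sig − N = −89.3 − (−104.13) = 14.83 dB → 14.8 dB

14.8 dB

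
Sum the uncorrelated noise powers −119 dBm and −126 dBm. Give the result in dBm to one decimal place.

Convert to linear, add, convert back:
P₁ = 1.26×10⁻¹⁵ W, P₂ = 2.51×10⁻¹⁶ W
P_tot = 1.51×10⁻¹⁵ W → 10 log₁₀(P_tot / 10⁻³) = −118.2 dBm

−118.2 dBm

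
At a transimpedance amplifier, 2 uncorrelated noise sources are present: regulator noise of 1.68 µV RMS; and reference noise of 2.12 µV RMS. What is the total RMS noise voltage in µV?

2.70 µV

Uncorrelated sources add in power (mean-square): V_tot = √(ΣV_i²)
V_tot = √[(1.68×10⁻⁶)² + (2.12×10⁻⁶)²] = 2.70×10⁻⁶ V = 2.70 µV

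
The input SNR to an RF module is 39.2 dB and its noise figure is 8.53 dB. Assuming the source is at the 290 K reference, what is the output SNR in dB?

By definition F = SNR_in/SNR_out, so in dB: SNR_out = SNR_in − NF
SNR_out = 39.2 − 8.53 = 30.67 dB

30.67 dB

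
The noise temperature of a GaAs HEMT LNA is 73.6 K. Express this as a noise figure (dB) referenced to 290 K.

0.982 dB

F = 1 + T_e/T₀ = 1 + 73.6/290 = 1.25379
NF = 10 log₁₀(1.25379) = 0.982 dB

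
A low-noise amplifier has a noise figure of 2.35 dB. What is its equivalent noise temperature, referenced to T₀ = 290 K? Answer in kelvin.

208 K

F = 10^(2.35/10) = 1.71791
T_e = (F − 1)·T₀ = (1.71791 − 1) × 290 = 208 K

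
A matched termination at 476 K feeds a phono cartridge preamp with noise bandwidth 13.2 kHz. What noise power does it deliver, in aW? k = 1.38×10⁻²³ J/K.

P_n = kTB = 1.38×10⁻²³ × 476 × 1.32×10⁴ = 8.67×10⁻¹⁷ W = 86.7 aW

86.7 aW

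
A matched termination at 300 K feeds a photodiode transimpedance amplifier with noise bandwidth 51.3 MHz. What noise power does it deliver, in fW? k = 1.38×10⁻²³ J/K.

212 fW

P_n = kTB = 1.38×10⁻²³ × 300 × 5.13×10⁷ = 2.12×10⁻¹³ W = 212 fW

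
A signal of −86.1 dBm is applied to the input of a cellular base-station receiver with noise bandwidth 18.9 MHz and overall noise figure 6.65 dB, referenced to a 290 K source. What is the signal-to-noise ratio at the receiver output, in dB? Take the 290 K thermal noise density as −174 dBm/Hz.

8.5 dB

Noise floor: N = −174 + 10 log₁₀(B) + NF
10 log₁₀(1.89×10⁷) = 72.76 dB
N = −174 + 72.76 + 6.65 = −94.59 dBm
SNR = P_sig − N = −86.1 − (−94.59) = 8.49 dB → 8.5 dB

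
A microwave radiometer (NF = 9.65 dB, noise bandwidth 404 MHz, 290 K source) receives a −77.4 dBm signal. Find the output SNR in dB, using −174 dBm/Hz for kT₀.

Noise floor: N = −174 + 10 log₁₀(B) + NF
10 log₁₀(4.04×10⁸) = 86.06 dB
N = −174 + 86.06 + 9.65 = −78.29 dBm
SNR = P_sig − N = −77.4 − (−78.29) = 0.89 dB → 0.9 dB

0.9 dB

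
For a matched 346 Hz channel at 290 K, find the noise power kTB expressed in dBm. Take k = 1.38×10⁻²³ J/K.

P_n = kTB = 1.38×10⁻²³ × 290 × 3.46×10² = 1.38×10⁻¹⁸ W
In dBm: 10 log₁₀(1.38×10⁻¹⁸ / 10⁻³) = −148.6 dBm

−148.6 dBm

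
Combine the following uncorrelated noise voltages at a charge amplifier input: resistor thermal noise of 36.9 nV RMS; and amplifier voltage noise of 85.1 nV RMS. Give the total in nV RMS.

Uncorrelated sources add in power (mean-square): V_tot = √(ΣV_i²)
V_tot = √[(3.69×10⁻⁸)² + (8.51×10⁻⁸)²] = 9.28×10⁻⁸ V = 92.8 nV

92.8 nV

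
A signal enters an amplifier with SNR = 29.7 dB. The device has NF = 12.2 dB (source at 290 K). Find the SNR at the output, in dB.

By definition F = SNR_in/SNR_out, so in dB: SNR_out = SNR_in − NF
SNR_out = 29.7 − 12.2 = 17.5 dB

17.5 dB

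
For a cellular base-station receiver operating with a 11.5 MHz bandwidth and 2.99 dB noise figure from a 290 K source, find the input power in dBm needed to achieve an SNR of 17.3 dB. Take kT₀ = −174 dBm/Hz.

Sensitivity = −174 + 10 log₁₀(B) + NF + SNR_min
= −174 + 70.61 + 2.99 + 17.3
= −83.10 dBm → −83.1 dBm

−83.1 dBm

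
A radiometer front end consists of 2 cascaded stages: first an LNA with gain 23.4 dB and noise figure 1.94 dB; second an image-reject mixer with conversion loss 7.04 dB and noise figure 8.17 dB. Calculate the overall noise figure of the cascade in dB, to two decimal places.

Convert to linear (a loss of L dB is a gain of −L dB): F_i = 10^(NF_i/10), G_i = 10^(G_i,dB/10)
  Stage 1: F_1 = 10^(1.94/10) = 1.563, G_1 = 10^(23.4/10) = 218.8
  Stage 2: F_2 = 10^(8.17/10) = 6.561, G_2 = 10^(−7.04/10) = 0.1977
Friis cascade:
  F = 1.563 + (6.561 − 1)/218.8 = 1.589
NF = 10 log₁₀(1.589) = 2.01 dB

2.01 dB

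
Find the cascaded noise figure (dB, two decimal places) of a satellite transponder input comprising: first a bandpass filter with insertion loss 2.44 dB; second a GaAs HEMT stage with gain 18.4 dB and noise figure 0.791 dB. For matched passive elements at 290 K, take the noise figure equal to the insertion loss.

3.23 dB

Convert to linear (a loss of L dB is a gain of −L dB): F_i = 10^(NF_i/10), G_i = 10^(G_i,dB/10)
  Stage 1: F_1 = 10^(2.44/10) = 1.754, G_1 = 10^(−2.44/10) = 0.5702
  Stage 2: F_2 = 10^(0.791/10) = 1.200, G_2 = 10^(18.4/10) = 69.18
Friis cascade:
  F = 1.754 + (1.200 − 1)/0.5702 = 2.104
NF = 10 log₁₀(2.104) = 3.23 dB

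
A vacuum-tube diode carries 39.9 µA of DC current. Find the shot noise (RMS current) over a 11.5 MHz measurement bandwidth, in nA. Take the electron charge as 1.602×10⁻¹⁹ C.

I_n = √(2qI·B)
2qI·B = 2 × 1.602×10⁻¹⁹ × 3.99×10⁻⁵ × 1.15×10⁷ = 1.47×10⁻¹⁶ A²
I_n = √(1.47×10⁻¹⁶) = 1.21×10⁻⁸ A = 12.1 nA

12.1 nA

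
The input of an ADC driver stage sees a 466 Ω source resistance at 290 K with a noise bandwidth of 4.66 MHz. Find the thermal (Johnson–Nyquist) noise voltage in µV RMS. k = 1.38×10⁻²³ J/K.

5.90 µV

V_n = √(4kTRB)
4kTRB = 4 × 1.38×10⁻²³ × 290 × 4.66×10² × 4.66×10⁶ = 3.48×10⁻¹¹ V²
V_n = √(3.48×10⁻¹¹) = 5.90×10⁻⁶ V = 5.90 µV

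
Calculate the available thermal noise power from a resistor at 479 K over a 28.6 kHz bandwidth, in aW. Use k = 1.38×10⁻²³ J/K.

P_n = kTB = 1.38×10⁻²³ × 479 × 2.86×10⁴ = 1.89×10⁻¹⁶ W = 189 aW

189 aW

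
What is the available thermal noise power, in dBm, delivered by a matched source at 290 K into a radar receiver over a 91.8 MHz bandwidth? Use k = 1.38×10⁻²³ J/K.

−94.3 dBm

P_n = kTB = 1.38×10⁻²³ × 290 × 9.18×10⁷ = 3.67×10⁻¹³ W
In dBm: 10 log₁₀(3.67×10⁻¹³ / 10⁻³) = −94.3 dBm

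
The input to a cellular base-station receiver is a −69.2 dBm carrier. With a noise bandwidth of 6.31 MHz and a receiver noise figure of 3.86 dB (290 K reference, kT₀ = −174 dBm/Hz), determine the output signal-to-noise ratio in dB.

32.9 dB

Noise floor: N = −174 + 10 log₁₀(B) + NF
10 log₁₀(6.31×10⁶) = 68 dB
N = −174 + 68 + 3.86 = −102.14 dBm
SNR = P_sig − N = −69.2 − (−102.14) = 32.94 dB → 32.9 dB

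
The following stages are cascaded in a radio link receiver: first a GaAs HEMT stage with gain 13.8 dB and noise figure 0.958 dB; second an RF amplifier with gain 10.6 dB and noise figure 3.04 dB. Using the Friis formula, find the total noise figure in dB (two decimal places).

Convert to linear (a loss of L dB is a gain of −L dB): F_i = 10^(NF_i/10), G_i = 10^(G_i,dB/10)
  Stage 1: F_1 = 10^(0.958/10) = 1.247, G_1 = 10^(13.8/10) = 23.99
  Stage 2: F_2 = 10^(3.04/10) = 2.014, G_2 = 10^(10.6/10) = 11.48
Friis cascade:
  F = 1.247 + (2.014 − 1)/23.99 = 1.289
NF = 10 log₁₀(1.289) = 1.10 dB

1.10 dB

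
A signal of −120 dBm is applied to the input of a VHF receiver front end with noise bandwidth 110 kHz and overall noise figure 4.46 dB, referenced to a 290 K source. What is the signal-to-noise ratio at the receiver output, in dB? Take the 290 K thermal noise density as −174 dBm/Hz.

Noise floor: N = −174 + 10 log₁₀(B) + NF
10 log₁₀(1.10×10⁵) = 50.41 dB
N = −174 + 50.41 + 4.46 = −119.13 dBm
SNR = P_sig − N = −120 − (−119.13) = −0.87 dB → −0.9 dB

−0.9 dB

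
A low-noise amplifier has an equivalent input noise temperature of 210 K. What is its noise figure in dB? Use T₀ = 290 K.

2.37 dB

F = 1 + T_e/T₀ = 1 + 210/290 = 1.72414
NF = 10 log₁₀(1.72414) = 2.37 dB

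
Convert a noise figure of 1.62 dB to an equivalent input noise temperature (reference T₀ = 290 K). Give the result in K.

F = 10^(1.62/10) = 1.45211
T_e = (F − 1)·T₀ = (1.45211 − 1) × 290 = 131 K

131 K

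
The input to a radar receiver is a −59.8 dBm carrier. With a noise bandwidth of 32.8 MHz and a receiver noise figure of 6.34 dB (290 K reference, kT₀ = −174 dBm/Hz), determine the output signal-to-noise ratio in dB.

Noise floor: N = −174 + 10 log₁₀(B) + NF
10 log₁₀(3.28×10⁷) = 75.16 dB
N = −174 + 75.16 + 6.34 = −92.50 dBm
SNR = P_sig − N = −59.8 − (−92.50) = 32.70 dB → 32.7 dB

32.7 dB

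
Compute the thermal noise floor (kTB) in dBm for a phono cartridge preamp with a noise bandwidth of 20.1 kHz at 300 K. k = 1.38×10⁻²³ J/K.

P_n = kTB = 1.38×10⁻²³ × 300 × 2.01×10⁴ = 8.32×10⁻¹⁷ W
In dBm: 10 log₁₀(8.32×10⁻¹⁷ / 10⁻³) = −130.8 dBm

−130.8 dBm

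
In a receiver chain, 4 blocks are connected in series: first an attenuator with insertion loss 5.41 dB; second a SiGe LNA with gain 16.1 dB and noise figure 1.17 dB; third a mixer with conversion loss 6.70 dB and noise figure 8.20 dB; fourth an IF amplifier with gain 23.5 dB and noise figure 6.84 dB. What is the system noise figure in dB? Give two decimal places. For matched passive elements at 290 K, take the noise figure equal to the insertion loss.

8.17 dB

Convert to linear (a loss of L dB is a gain of −L dB): F_i = 10^(NF_i/10), G_i = 10^(G_i,dB/10)
  Stage 1: F_1 = 10^(5.41/10) = 3.475, G_1 = 10^(−5.41/10) = 0.2877
  Stage 2: F_2 = 10^(1.17/10) = 1.309, G_2 = 10^(16.1/10) = 40.74
  Stage 3: F_3 = 10^(8.20/10) = 6.607, G_3 = 10^(−6.70/10) = 0.2138
  Stage 4: F_4 = 10^(6.84/10) = 4.831, G_4 = 10^(23.5/10) = 223.9
Friis cascade:
  F = 3.475 + (1.309 − 1)/0.2877 + (6.607 − 1)/11.72 + (4.831 − 1)/2.506 = 6.557
NF = 10 log₁₀(6.557) = 8.17 dB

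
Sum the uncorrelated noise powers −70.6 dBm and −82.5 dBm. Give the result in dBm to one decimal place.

Convert to linear, add, convert back:
P₁ = 8.71×10⁻¹¹ W, P₂ = 5.62×10⁻¹² W
P_tot = 9.27×10⁻¹¹ W → 10 log₁₀(P_tot / 10⁻³) = −70.3 dBm

−70.3 dBm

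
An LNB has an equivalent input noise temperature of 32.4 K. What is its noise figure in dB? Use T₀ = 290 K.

F = 1 + T_e/T₀ = 1 + 32.4/290 = 1.11172
NF = 10 log₁₀(1.11172) = 0.460 dB

0.460 dB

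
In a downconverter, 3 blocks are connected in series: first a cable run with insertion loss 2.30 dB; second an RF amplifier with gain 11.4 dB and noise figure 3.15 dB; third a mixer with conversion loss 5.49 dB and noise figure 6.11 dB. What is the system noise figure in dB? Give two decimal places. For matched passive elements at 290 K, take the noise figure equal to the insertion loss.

Convert to linear (a loss of L dB is a gain of −L dB): F_i = 10^(NF_i/10), G_i = 10^(G_i,dB/10)
  Stage 1: F_1 = 10^(2.30/10) = 1.698, G_1 = 10^(−2.30/10) = 0.5888
  Stage 2: F_2 = 10^(3.15/10) = 2.065, G_2 = 10^(11.4/10) = 13.80
  Stage 3: F_3 = 10^(6.11/10) = 4.083, G_3 = 10^(−5.49/10) = 0.2825
Friis cascade:
  F = 1.698 + (2.065 − 1)/0.5888 + (4.083 − 1)/8.128 = 3.887
NF = 10 log₁₀(3.887) = 5.90 dB

5.90 dB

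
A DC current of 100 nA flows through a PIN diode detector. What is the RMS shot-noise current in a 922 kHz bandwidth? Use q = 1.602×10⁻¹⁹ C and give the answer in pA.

I_n = √(2qI·B)
2qI·B = 2 × 1.602×10⁻¹⁹ × 1.00×10⁻⁷ × 9.22×10⁵ = 2.95×10⁻²⁰ A²
I_n = √(2.95×10⁻²⁰) = 1.72×10⁻¹⁰ A = 172 pA

172 pA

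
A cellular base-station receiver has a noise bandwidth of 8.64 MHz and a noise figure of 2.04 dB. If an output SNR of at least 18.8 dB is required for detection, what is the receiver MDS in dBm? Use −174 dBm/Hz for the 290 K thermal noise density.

Sensitivity = −174 + 10 log₁₀(B) + NF + SNR_min
= −174 + 69.37 + 2.04 + 18.8
= −83.79 dBm → −83.8 dBm

−83.8 dBm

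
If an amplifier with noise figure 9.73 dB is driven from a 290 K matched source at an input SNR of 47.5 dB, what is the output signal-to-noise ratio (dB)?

37.77 dB

By definition F = SNR_in/SNR_out, so in dB: SNR_out = SNR_in − NF
SNR_out = 47.5 − 9.73 = 37.77 dB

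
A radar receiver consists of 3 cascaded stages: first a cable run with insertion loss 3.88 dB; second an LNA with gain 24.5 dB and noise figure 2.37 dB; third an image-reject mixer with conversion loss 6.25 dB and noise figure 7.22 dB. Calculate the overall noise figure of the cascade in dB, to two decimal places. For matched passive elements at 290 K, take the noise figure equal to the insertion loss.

Convert to linear (a loss of L dB is a gain of −L dB): F_i = 10^(NF_i/10), G_i = 10^(G_i,dB/10)
  Stage 1: F_1 = 10^(3.88/10) = 2.443, G_1 = 10^(−3.88/10) = 0.4093
  Stage 2: F_2 = 10^(2.37/10) = 1.726, G_2 = 10^(24.5/10) = 281.8
  Stage 3: F_3 = 10^(7.22/10) = 5.272, G_3 = 10^(−6.25/10) = 0.2371
Friis cascade:
  F = 2.443 + (1.726 − 1)/0.4093 + (5.272 − 1)/115.3 = 4.254
NF = 10 log₁₀(4.254) = 6.29 dB

6.29 dB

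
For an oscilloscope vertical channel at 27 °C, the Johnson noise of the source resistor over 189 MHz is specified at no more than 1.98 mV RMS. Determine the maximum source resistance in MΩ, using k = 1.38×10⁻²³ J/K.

T = 27 °C + 273.15 = 300.15 K
Johnson–Nyquist: V_n = √(4kTRB) ⇒ R = V_n² / (4kTB)
4kTB = 4 × 1.38×10⁻²³ × 300.15 × 1.89×10⁸ = 3.13×10⁻¹²
R = (1.98×10⁻³)² / 3.13×10⁻¹² = 1.25×10⁶ Ω = 1.25 MΩ

1.25 MΩ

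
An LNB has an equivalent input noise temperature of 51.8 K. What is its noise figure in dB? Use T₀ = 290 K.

F = 1 + T_e/T₀ = 1 + 51.8/290 = 1.17862
NF = 10 log₁₀(1.17862) = 0.714 dB

0.714 dB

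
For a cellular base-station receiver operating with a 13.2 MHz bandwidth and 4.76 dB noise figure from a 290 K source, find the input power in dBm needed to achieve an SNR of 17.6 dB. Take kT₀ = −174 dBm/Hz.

Sensitivity = −174 + 10 log₁₀(B) + NF + SNR_min
= −174 + 71.21 + 4.76 + 17.6
= −80.43 dBm → −80.4 dBm

−80.4 dBm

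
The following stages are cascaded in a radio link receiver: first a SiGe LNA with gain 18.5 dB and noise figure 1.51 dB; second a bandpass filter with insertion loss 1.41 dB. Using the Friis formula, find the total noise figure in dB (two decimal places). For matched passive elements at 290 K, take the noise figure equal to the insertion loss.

Convert to linear (a loss of L dB is a gain of −L dB): F_i = 10^(NF_i/10), G_i = 10^(G_i,dB/10)
  Stage 1: F_1 = 10^(1.51/10) = 1.416, G_1 = 10^(18.5/10) = 70.79
  Stage 2: F_2 = 10^(1.41/10) = 1.384, G_2 = 10^(−1.41/10) = 0.7228
Friis cascade:
  F = 1.416 + (1.384 − 1)/70.79 = 1.421
NF = 10 log₁₀(1.421) = 1.53 dB

1.53 dB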